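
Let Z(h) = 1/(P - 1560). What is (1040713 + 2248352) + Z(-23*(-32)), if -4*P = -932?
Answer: 4364589254/1327 ≈ 3.2891e+6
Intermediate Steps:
P = 233 (P = -¼*(-932) = 233)
Z(h) = -1/1327 (Z(h) = 1/(233 - 1560) = 1/(-1327) = -1/1327)
(1040713 + 2248352) + Z(-23*(-32)) = (1040713 + 2248352) - 1/1327 = 3289065 - 1/1327 = 4364589254/1327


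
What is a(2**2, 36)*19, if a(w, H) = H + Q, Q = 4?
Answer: 760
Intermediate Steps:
a(w, H) = 4 + H (a(w, H) = H + 4 = 4 + H)
a(2**2, 36)*19 = (4 + 36)*19 = 40*19 = 760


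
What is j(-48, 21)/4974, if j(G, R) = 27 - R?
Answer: 1/829 ≈ 0.0012063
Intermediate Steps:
j(-48, 21)/4974 = (27 - 1*21)/4974 = (27 - 21)*(1/4974) = 6*(1/4974) = 1/829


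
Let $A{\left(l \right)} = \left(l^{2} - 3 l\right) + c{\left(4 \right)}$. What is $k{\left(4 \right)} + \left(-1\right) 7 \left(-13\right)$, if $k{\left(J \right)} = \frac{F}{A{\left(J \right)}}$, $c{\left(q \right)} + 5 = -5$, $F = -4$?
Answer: $\frac{275}{3} \approx 91.667$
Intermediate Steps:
$c{\left(q \right)} = -10$ ($c{\left(q \right)} = -5 - 5 = -10$)
$A{\left(l \right)} = -10 + l^{2} - 3 l$ ($A{\left(l \right)} = \left(l^{2} - 3 l\right) - 10 = -10 + l^{2} - 3 l$)
$k{\left(J \right)} = - \frac{4}{-10 + J^{2} - 3 J}$
$k{\left(4 \right)} + \left(-1\right) 7 \left(-13\right) = \frac{4}{10 - 4^{2} + 3 \cdot 4} + \left(-1\right) 7 \left(-13\right) = \frac{4}{10 - 16 + 12} - -91 = \frac{4}{10 - 16 + 12} + 91 = \frac{4}{6} + 91 = 4 \cdot \frac{1}{6} + 91 = \frac{2}{3} + 91 = \frac{275}{3}$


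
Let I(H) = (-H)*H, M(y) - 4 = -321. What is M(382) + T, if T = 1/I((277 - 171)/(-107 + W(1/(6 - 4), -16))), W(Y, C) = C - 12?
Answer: -3580037/11236 ≈ -318.62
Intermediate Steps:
M(y) = -317 (M(y) = 4 - 321 = -317)
W(Y, C) = -12 + C
I(H) = -H²
T = -18225/11236 (T = 1/(-((277 - 171)/(-107 + (-12 - 16)))²) = 1/(-(106/(-107 - 28))²) = 1/(-(106/(-135))²) = 1/(-(106*(-1/135))²) = 1/(-(-106/135)²) = 1/(-1*11236/18225) = 1/(-11236/18225) = -18225/11236 ≈ -1.6220)
M(382) + T = -317 - 18225/11236 = -3580037/11236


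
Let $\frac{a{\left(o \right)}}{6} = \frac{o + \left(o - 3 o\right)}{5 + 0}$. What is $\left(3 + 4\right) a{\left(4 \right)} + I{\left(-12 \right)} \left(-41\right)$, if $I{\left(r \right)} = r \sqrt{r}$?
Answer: $- \frac{168}{5} + 984 i \sqrt{3} \approx -33.6 + 1704.3 i$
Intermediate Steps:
$I{\left(r \right)} = r^{\frac{3}{2}}$
$a{\left(o \right)} = - \frac{6 o}{5}$ ($a{\left(o \right)} = 6 \frac{o + \left(o - 3 o\right)}{5 + 0} = 6 \frac{o - 2 o}{5} = 6 - o \frac{1}{5} = 6 \left(- \frac{o}{5}\right) = - \frac{6 o}{5}$)
$\left(3 + 4\right) a{\left(4 \right)} + I{\left(-12 \right)} \left(-41\right) = \left(3 + 4\right) \left(\left(- \frac{6}{5}\right) 4\right) + \left(-12\right)^{\frac{3}{2}} \left(-41\right) = 7 \left(- \frac{24}{5}\right) + - 24 i \sqrt{3} \left(-41\right) = - \frac{168}{5} + 984 i \sqrt{3}$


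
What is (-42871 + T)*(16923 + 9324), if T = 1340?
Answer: -1090064157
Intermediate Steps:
(-42871 + T)*(16923 + 9324) = (-42871 + 1340)*(16923 + 9324) = -41531*26247 = -1090064157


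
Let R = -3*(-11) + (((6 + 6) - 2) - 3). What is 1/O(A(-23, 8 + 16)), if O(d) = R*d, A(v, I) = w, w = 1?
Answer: 1/40 ≈ 0.025000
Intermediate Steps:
A(v, I) = 1
R = 40 (R = 33 + ((12 - 2) - 3) = 33 + (10 - 3) = 33 + 7 = 40)
O(d) = 40*d
1/O(A(-23, 8 + 16)) = 1/(40*1) = 1/40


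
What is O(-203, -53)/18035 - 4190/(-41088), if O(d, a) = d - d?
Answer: 2095/20544 ≈ 0.10198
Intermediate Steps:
O(d, a) = 0
O(-203, -53)/18035 - 4190/(-41088) = 0/18035 - 4190/(-41088) = 0*(1/18035) - 4190*(-1/41088) = 0 + 2095/20544 = 2095/20544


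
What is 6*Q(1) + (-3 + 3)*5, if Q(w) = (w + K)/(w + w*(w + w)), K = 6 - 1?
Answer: 12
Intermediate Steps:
K = 5
Q(w) = (5 + w)/(w + 2*w²) (Q(w) = (w + 5)/(w + w*(w + w)) = (5 + w)/(w + w*(2*w)) = (5 + w)/(w + 2*w²))
6*Q(1) + (-3 + 3)*5 = 6*((5 + 1)/(1*(1 + 2*1))) + (-3 + 3)*5 = 6*(1*6/(1 + 2)) + 0*5 = 6*(1*6/3) + 0 = 6*(1*(⅓)*6) + 0 = 6*2 + 0 = 12 + 0 = 12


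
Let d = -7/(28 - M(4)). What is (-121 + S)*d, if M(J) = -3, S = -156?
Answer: 1939/31 ≈ 62.548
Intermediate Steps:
d = -7/31 (d = -7/(28 - 1*(-3)) = -7/(28 + 3) = -7/31 ≈ -0.22581)
(-121 + S)*d = (-121 - 156)*(-7/31) = -277*(-7/31) = 1939/31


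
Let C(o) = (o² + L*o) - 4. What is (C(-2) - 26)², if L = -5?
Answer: 256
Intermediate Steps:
C(o) = -4 + o² - 5*o (C(o) = (o² - 5*o) - 4 = -4 + o² - 5*o)
(C(-2) - 26)² = ((-4 + (-2)² - 5*(-2)) - 26)² = ((-4 + 4 + 10) - 26)² = (10 - 26)² = (-16)² = 256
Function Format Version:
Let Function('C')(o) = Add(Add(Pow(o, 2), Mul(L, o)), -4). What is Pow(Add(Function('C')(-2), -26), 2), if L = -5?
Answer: 256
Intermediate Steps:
Function('C')(o) = Add(-4, Pow(o, 2), Mul(-5, o)) (Function('C')(o) = Add(Add(Pow(o, 2), Mul(-5, o)), -4) = Add(-4, Pow(o, 2), Mul(-5, o)))
Pow(Add(Function('C')(-2), -26), 2) = Pow(Add(Add(-4, Pow(-2, 2), Mul(-5, -2)), -26), 2) = Pow(Add(Add(-4, 4, 10), -26), 2) = Pow(Add(10, -26), 2) = Pow(-16, 2) = 256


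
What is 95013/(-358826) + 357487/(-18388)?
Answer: -65011364653/3299046244 ≈ -19.706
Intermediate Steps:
95013/(-358826) + 357487/(-18388) = 95013*(-1/358826) + 357487*(-1/18388) = -95013/358826 - 357487/18388 = -65011364653/3299046244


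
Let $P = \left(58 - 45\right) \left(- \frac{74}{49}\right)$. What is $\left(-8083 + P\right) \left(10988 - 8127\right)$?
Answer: $- \frac{1135899969}{49} \approx -2.3182 \cdot 10^{7}$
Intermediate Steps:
$P = - \frac{962}{49}$ ($P = 13 \left(\left(-74\right) \frac{1}{49}\right) = 13 \left(- \frac{74}{49}\right) = - \frac{962}{49} \approx -19.633$)
$\left(-8083 + P\right) \left(10988 - 8127\right) = \left(-8083 - \frac{962}{49}\right) \left(10988 - 8127\right) = \left(- \frac{397029}{49}\right) 2861 = - \frac{1135899969}{49}$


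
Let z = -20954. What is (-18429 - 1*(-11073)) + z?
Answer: -28310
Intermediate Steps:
(-18429 - 1*(-11073)) + z = (-18429 - 1*(-11073)) - 20954 = (-18429 + 11073) - 20954 = -7356 - 20954 = -28310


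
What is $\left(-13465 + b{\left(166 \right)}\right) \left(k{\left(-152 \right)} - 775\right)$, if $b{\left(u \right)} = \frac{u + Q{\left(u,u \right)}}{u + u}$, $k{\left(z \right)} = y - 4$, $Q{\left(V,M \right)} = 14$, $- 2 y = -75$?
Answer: $\frac{828663325}{83} \approx 9.9839 \cdot 10^{6}$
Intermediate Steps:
$y = \frac{75}{2}$ ($y = \left(- \frac{1}{2}\right) \left(-75\right) = \frac{75}{2} \approx 37.5$)
$k{\left(z \right)} = \frac{67}{2}$ ($k{\left(z \right)} = \frac{75}{2} - 4 = \frac{67}{2}$)
$b{\left(u \right)} = \frac{14 + u}{2 u}$ ($b{\left(u \right)} = \frac{u + 14}{u + u} = \frac{14 + u}{2 u}$)
$\left(-13465 + b{\left(166 \right)}\right) \left(k{\left(-152 \right)} - 775\right) = \left(-13465 + \frac{14 + 166}{2 \cdot 166}\right) \left(\frac{67}{2} - 775\right) = \left(-13465 + \frac{1}{2} \cdot \frac{1}{166} \cdot 180\right) \left(- \frac{1483}{2}\right) = \left(-13465 + \frac{45}{83}\right) \left(- \frac{1483}{2}\right) = \left(- \frac{1117550}{83}\right) \left(- \frac{1483}{2}\right) = \frac{828663325}{83}$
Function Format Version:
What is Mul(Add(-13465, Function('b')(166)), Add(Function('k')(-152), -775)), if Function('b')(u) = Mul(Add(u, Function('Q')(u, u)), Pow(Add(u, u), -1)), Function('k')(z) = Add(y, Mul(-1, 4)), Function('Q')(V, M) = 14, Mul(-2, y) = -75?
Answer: Rational(828663325, 83) ≈ 9.9839e+6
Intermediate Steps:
y = Rational(75, 2) (y = Mul(Rational(-1, 2), -75) = Rational(75, 2) ≈ 37.500)
Function('k')(z) = Rational(67, 2) (Function('k')(z) = Add(Rational(75, 2), Mul(-1, 4)) = Add(Rational(75, 2), -4) = Rational(67, 2))
Function('b')(u) = Mul(Rational(1, 2), Pow(u, -1), Add(14, u)) (Function('b')(u) = Mul(Add(u, 14), Pow(Add(u, u), -1)) = Mul(Add(14, u), Pow(Mul(2, u), -1)) = Mul(Add(14, u), Mul(Rational(1, 2), Pow(u, -1))) = Mul(Rational(1, 2), Pow(u, -1), Add(14, u)))
Mul(Add(-13465, Function('b')(166)), Add(Function('k')(-152), -775)) = Mul(Add(-13465, Mul(Rational(1, 2), Pow(166, -1), Add(14, 166))), Add(Rational(67, 2), -775)) = Mul(Add(-13465, Mul(Rational(1, 2), Rational(1, 166), 180)), Rational(-1483, 2)) = Mul(Add(-13465, Rational(45, 83)), Rational(-1483, 2)) = Mul(Rational(-1117550, 83), Rational(-1483, 2)) = Rational(828663325, 83)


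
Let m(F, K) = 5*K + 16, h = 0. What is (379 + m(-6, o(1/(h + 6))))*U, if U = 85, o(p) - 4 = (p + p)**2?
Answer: 317900/9 ≈ 35322.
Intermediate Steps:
o(p) = 4 + 4*p**2 (o(p) = 4 + (p + p)**2 = 4 + (2*p)**2 = 4 + 4*p**2)
m(F, K) = 16 + 5*K
(379 + m(-6, o(1/(h + 6))))*U = (379 + (16 + 5*(4 + 4*(1/(0 + 6))**2)))*85 = (379 + (16 + 5*(4 + 4*(1/6)**2)))*85 = (379 + (16 + 5*(4 + 4*(1/36))))*85 = (379 + (16 + 5*(4 + 1/9)))*85 = (379 + (16 + 5*(37/9)))*85 = (379 + (16 + 185/9))*85 = (379 + 329/9)*85 = (3740/9)*85 = 317900/9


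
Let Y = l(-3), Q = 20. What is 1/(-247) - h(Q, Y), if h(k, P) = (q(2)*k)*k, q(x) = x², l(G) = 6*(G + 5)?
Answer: -395201/247 ≈ -1600.0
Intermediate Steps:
l(G) = 30 + 6*G (l(G) = 6*(5 + G) = 30 + 6*G)
Y = 12 (Y = 30 + 6*(-3) = 30 - 18 = 12)
h(k, P) = 4*k² (h(k, P) = (2²*k)*k = (4*k)*k = 4*k²)
1/(-247) - h(Q, Y) = 1/(-247) - 4*20² = -1/247 - 4*400 = -1/247 - 1*1600 = -1/247 - 1600 = -395201/247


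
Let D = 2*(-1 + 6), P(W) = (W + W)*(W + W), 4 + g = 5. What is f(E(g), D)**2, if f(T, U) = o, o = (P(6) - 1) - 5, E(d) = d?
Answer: 19044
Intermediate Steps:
g = 1 (g = -4 + 5 = 1)
P(W) = 4*W**2 (P(W) = (2*W)*(2*W) = 4*W**2)
D = 10 (D = 2*5 = 10)
o = 138 (o = (4*6**2 - 1) - 5 = (4*36 - 1) - 5 = (144 - 1) - 5 = 143 - 5 = 138)
f(T, U) = 138
f(E(g), D)**2 = 138**2 = 19044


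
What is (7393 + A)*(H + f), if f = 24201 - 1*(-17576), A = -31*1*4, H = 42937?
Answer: 615786066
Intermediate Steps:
A = -124 (A = -31*4 = -124)
f = 41777 (f = 24201 + 17576 = 41777)
(7393 + A)*(H + f) = (7393 - 124)*(42937 + 41777) = 7269*84714 = 615786066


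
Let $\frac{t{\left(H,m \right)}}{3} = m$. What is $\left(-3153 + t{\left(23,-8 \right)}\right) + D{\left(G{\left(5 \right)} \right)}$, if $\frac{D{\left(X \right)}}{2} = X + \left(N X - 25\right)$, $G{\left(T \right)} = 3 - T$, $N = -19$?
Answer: $-3155$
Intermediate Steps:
$t{\left(H,m \right)} = 3 m$
$D{\left(X \right)} = -50 - 36 X$ ($D{\left(X \right)} = 2 \left(X - \left(25 + 19 X\right)\right) = 2 \left(-25 - 18 X\right) = -50 - 36 X$)
$\left(-3153 + t{\left(23,-8 \right)}\right) + D{\left(G{\left(5 \right)} \right)} = \left(-3153 + 3 \left(-8\right)\right) - \left(50 + 36 \left(3 - 5\right)\right) = \left(-3153 - 24\right) - \left(50 + 36 \left(3 - 5\right)\right) = -3177 - -22 = -3177 + \left(-50 + 72\right) = -3177 + 22 = -3155$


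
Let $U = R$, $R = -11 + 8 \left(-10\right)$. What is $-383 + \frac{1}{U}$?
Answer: $- \frac{34854}{91} \approx -383.01$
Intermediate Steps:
$R = -91$ ($R = -11 - 80 = -91$)
$U = -91$
$-383 + \frac{1}{U} = -383 + \frac{1}{-91} = -383 - \frac{1}{91} = - \frac{34854}{91}$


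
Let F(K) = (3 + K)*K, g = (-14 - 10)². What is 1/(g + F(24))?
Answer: 1/1224 ≈ 0.00081699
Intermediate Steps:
g = 576 (g = (-24)² = 576)
F(K) = K*(3 + K)
1/(g + F(24)) = 1/(576 + 24*(3 + 24)) = 1/(576 + 24*27) = 1/(576 + 648) = 1/1224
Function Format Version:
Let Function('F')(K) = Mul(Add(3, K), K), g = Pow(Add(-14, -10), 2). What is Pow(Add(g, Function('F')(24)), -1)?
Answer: Rational(1, 1224) ≈ 0.00081699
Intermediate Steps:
g = 576 (g = Pow(-24, 2) = 576)
Function('F')(K) = Mul(K, Add(3, K))
Pow(Add(g, Function('F')(24)), -1) = Pow(Add(576, Mul(24, Add(3, 24))), -1) = Pow(Add(576, Mul(24, 27)), -1) = Pow(Add(576, 648), -1) = Pow(1224, -1) = Rational(1, 1224)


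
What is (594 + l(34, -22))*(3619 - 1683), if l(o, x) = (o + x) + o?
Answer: 1239040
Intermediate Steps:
l(o, x) = x + 2*o
(594 + l(34, -22))*(3619 - 1683) = (594 + (-22 + 2*34))*(3619 - 1683) = (594 + (-22 + 68))*1936 = (594 + 46)*1936 = 640*1936 = 1239040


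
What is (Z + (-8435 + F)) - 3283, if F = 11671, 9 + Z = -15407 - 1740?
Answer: -17203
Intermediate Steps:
Z = -17156 (Z = -9 + (-15407 - 1740) = -9 - 17147 = -17156)
(Z + (-8435 + F)) - 3283 = (-17156 + (-8435 + 11671)) - 3283 = (-17156 + 3236) - 3283 = -13920 - 3283 = -17203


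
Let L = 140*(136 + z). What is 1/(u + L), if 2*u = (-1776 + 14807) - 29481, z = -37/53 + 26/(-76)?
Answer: 1007/10744055 ≈ 9.3726e-5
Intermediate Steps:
z = -2095/2014 (z = -37*1/53 + 26*(-1/76) = -37/53 - 13/38 = -2095/2014 ≈ -1.0402)
u = -8225 (u = ((-1776 + 14807) - 29481)/2 = (13031 - 29481)/2 = (½)*(-16450) = -8225)
L = 19026630/1007 (L = 140*(136 - 2095/2014) = 140*(271809/2014) = 19026630/1007 ≈ 18894.)
1/(u + L) = 1/(-8225 + 19026630/1007) = 1/(10744055/1007) = 1007/10744055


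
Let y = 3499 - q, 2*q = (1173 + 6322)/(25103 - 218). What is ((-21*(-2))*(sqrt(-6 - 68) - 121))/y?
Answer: -50586228/34827547 + 418068*I*sqrt(74)/34827547 ≈ -1.4525 + 0.10326*I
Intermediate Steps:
q = 1499/9954 (q = ((1173 + 6322)/(25103 - 218))/2 = (7495/24885)/2 = (7495*(1/24885))/2 = (1/2)*(1499/4977) = 1499/9954 ≈ 0.15059)
y = 34827547/9954 (y = 3499 - 1*1499/9954 = 3499 - 1499/9954 = 34827547/9954 ≈ 3498.8)
((-21*(-2))*(sqrt(-6 - 68) - 121))/y = ((-21*(-2))*(sqrt(-6 - 68) - 121))/(34827547/9954) = (42*(sqrt(-74) - 121))*(9954/34827547) = (42*(I*sqrt(74) - 121))*(9954/34827547) = (42*(-121 + I*sqrt(74)))*(9954/34827547) = (-5082 + 42*I*sqrt(74))*(9954/34827547) = -50586228/34827547 + 418068*I*sqrt(74)/34827547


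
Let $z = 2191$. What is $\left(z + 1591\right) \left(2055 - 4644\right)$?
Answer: $-9791598$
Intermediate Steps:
$\left(z + 1591\right) \left(2055 - 4644\right) = \left(2191 + 1591\right) \left(2055 - 4644\right) = 3782 \left(-2589\right) = -9791598$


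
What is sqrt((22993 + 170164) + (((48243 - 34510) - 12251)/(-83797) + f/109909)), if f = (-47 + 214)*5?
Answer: 3*sqrt(1820502895681185392319146)/9210044473 ≈ 439.50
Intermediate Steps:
f = 835 (f = 167*5 = 835)
sqrt((22993 + 170164) + (((48243 - 34510) - 12251)/(-83797) + f/109909)) = sqrt((22993 + 170164) + (((48243 - 34510) - 12251)/(-83797) + 835/109909)) = sqrt(193157 + ((13733 - 12251)*(-1/83797) + 835*(1/109909))) = sqrt(193157 + (1482*(-1/83797) + 835/109909)) = sqrt(193157 + (-1482/83797 + 835/109909)) = sqrt(193157 - 92914643/9210044473) = sqrt(1778984467356618/9210044473) = 3*sqrt(1820502895681185392319146)/9210044473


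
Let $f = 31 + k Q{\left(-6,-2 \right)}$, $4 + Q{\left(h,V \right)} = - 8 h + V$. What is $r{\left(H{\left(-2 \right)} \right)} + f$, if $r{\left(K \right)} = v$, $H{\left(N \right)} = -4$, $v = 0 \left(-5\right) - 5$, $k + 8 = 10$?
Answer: $110$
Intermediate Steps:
$k = 2$ ($k = -8 + 10 = 2$)
$v = -5$ ($v = 0 - 5 = -5$)
$Q{\left(h,V \right)} = -4 + V - 8 h$ ($Q{\left(h,V \right)} = -4 + \left(- 8 h + V\right) = -4 + \left(V - 8 h\right) = -4 + V - 8 h$)
$r{\left(K \right)} = -5$
$f = 115$ ($f = 31 + 2 \left(-4 - 2 - -48\right) = 31 + 2 \left(-4 - 2 + 48\right) = 31 + 2 \cdot 42 = 31 + 84 = 115$)
$r{\left(H{\left(-2 \right)} \right)} + f = -5 + 115 = 110$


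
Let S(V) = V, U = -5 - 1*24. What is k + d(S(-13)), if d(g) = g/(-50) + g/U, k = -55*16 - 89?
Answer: -1404023/1450 ≈ -968.29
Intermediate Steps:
U = -29 (U = -5 - 24 = -29)
k = -969 (k = -880 - 89 = -969)
d(g) = -79*g/1450 (d(g) = g/(-50) + g/(-29) = g*(-1/50) + g*(-1/29) = -g/50 - g/29 = -79*g/1450)
k + d(S(-13)) = -969 - 79/1450*(-13) = -969 + 1027/1450 = -1404023/1450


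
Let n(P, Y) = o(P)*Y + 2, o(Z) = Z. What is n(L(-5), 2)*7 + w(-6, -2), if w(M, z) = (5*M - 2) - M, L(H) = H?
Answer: -82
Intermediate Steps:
w(M, z) = -2 + 4*M (w(M, z) = (-2 + 5*M) - M = -2 + 4*M)
n(P, Y) = 2 + P*Y (n(P, Y) = P*Y + 2 = 2 + P*Y)
n(L(-5), 2)*7 + w(-6, -2) = (2 - 5*2)*7 + (-2 + 4*(-6)) = (2 - 10)*7 + (-2 - 24) = -8*7 - 26 = -56 - 26 = -82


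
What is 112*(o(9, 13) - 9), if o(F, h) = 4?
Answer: -560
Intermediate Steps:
112*(o(9, 13) - 9) = 112*(4 - 9) = 112*(-5) = -560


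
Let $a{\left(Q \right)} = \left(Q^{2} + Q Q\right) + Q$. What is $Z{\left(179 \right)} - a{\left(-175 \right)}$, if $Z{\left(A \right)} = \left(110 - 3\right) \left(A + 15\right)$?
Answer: $-40317$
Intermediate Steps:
$a{\left(Q \right)} = Q + 2 Q^{2}$ ($a{\left(Q \right)} = \left(Q^{2} + Q^{2}\right) + Q = 2 Q^{2} + Q = Q + 2 Q^{2}$)
$Z{\left(A \right)} = 1605 + 107 A$ ($Z{\left(A \right)} = 107 \left(15 + A\right) = 1605 + 107 A$)
$Z{\left(179 \right)} - a{\left(-175 \right)} = \left(1605 + 107 \cdot 179\right) - - 175 \left(1 + 2 \left(-175\right)\right) = \left(1605 + 19153\right) - - 175 \left(1 - 350\right) = 20758 - \left(-175\right) \left(-349\right) = 20758 - 61075 = -40317$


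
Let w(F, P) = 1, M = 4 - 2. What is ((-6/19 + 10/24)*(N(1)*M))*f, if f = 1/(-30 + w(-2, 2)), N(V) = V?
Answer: -23/3306 ≈ -0.0069570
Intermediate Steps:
M = 2
f = -1/29 (f = 1/(-30 + 1) = 1/(-29) = -1/29 ≈ -0.034483)
((-6/19 + 10/24)*(N(1)*M))*f = ((-6/19 + 10/24)*(1*2))*(-1/29) = ((-6*1/19 + 10*(1/24))*2)*(-1/29) = ((-6/19 + 5/12)*2)*(-1/29) = ((23/228)*2)*(-1/29) = (23/114)*(-1/29) = -23/3306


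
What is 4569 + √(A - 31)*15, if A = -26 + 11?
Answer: 4569 + 15*I*√46 ≈ 4569.0 + 101.73*I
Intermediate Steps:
A = -15
4569 + √(A - 31)*15 = 4569 + √(-15 - 31)*15 = 4569 + √(-46)*15 = 4569 + (I*√46)*15 = 4569 + 15*I*√46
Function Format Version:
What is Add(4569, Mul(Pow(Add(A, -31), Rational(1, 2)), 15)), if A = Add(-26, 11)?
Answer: Add(4569, Mul(15, I, Pow(46, Rational(1, 2)))) ≈ Add(4569.0, Mul(101.73, I))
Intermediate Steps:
A = -15
Add(4569, Mul(Pow(Add(A, -31), Rational(1, 2)), 15)) = Add(4569, Mul(Pow(Add(-15, -31), Rational(1, 2)), 15)) = Add(4569, Mul(Pow(-46, Rational(1, 2)), 15)) = Add(4569, Mul(Mul(I, Pow(46, Rational(1, 2))), 15)) = Add(4569, Mul(15, I, Pow(46, Rational(1, 2))))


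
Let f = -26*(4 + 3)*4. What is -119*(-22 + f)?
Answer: 89250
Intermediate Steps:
f = -728 (f = -182*4 = -26*28 = -728)
-119*(-22 + f) = -119*(-22 - 728) = -119*(-750) = 89250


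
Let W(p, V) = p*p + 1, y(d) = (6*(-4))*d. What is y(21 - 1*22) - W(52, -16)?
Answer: -2681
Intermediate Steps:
y(d) = -24*d
W(p, V) = 1 + p² (W(p, V) = p² + 1 = 1 + p²)
y(21 - 1*22) - W(52, -16) = -24*(21 - 1*22) - (1 + 52²) = -24*(21 - 22) - (1 + 2704) = -24*(-1) - 1*2705 = 24 - 2705 = -2681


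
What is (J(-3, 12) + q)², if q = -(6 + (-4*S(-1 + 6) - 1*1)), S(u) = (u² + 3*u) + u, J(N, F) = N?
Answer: 29584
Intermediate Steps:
S(u) = u² + 4*u
q = 175 (q = -(6 + (-4*(-1 + 6)*(4 + (-1 + 6)) - 1*1)) = -(6 + (-20*(4 + 5) - 1)) = -(6 + (-20*9 - 1)) = -(6 + (-4*45 - 1)) = -(6 + (-180 - 1)) = -(6 - 181) = -1*(-175) = 175)
(J(-3, 12) + q)² = (-3 + 175)² = 172² = 29584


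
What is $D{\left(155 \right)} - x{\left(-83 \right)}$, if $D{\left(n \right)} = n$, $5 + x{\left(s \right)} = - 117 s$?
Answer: $-9551$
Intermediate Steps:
$x{\left(s \right)} = -5 - 117 s$
$D{\left(155 \right)} - x{\left(-83 \right)} = 155 - \left(-5 - -9711\right) = 155 - \left(-5 + 9711\right) = 155 - 9706 = -9551$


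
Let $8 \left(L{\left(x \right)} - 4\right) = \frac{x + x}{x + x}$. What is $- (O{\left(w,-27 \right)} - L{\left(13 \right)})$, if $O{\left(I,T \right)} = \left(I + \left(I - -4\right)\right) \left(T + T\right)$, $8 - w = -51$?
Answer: $\frac{52737}{8} \approx 6592.1$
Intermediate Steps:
$w = 59$ ($w = 8 - -51 = 8 + 51 = 59$)
$L{\left(x \right)} = \frac{33}{8}$ ($L{\left(x \right)} = 4 + \frac{\left(x + x\right) \frac{1}{x + x}}{8} = 4 + \frac{2 x \frac{1}{2 x}}{8} = 4 + \frac{1}{8} \cdot 1 = 4 + \frac{1}{8} = \frac{33}{8}$)
$O{\left(I,T \right)} = 2 T \left(4 + 2 I\right)$ ($O{\left(I,T \right)} = \left(I + \left(I + 4\right)\right) 2 T = \left(I + \left(4 + I\right)\right) 2 T = \left(4 + 2 I\right) 2 T = 2 T \left(4 + 2 I\right)$)
$- (O{\left(w,-27 \right)} - L{\left(13 \right)}) = - (4 \left(-27\right) \left(2 + 59\right) - \frac{33}{8}) = - (4 \left(-27\right) 61 - \frac{33}{8}) = - (-6588 - \frac{33}{8}) = \left(-1\right) \left(- \frac{52737}{8}\right) = \frac{52737}{8}$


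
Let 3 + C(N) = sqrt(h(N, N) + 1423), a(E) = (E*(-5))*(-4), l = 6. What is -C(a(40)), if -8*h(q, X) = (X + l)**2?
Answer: 3 - I*sqrt(319126)/2 ≈ 3.0 - 282.46*I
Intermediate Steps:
a(E) = 20*E (a(E) = -5*E*(-4) = 20*E)
h(q, X) = -(6 + X)**2/8 (h(q, X) = -(X + 6)**2/8 = -(6 + X)**2/8)
C(N) = -3 + sqrt(1423 - (6 + N)**2/8) (C(N) = -3 + sqrt(-(6 + N)**2/8 + 1423) = -3 + sqrt(1423 - (6 + N)**2/8))
-C(a(40)) = -(-3 + sqrt(22768 - 2*(6 + 20*40)**2)/4) = -(-3 + sqrt(22768 - 2*(6 + 800)**2)/4) = -(-3 + sqrt(22768 - 2*806**2)/4) = -(-3 + sqrt(22768 - 2*649636)/4) = -(-3 + sqrt(22768 - 1299272)/4) = -(-3 + sqrt(-1276504)/4) = -(-3 + (2*I*sqrt(319126))/4) = -(-3 + I*sqrt(319126)/2) = 3 - I*sqrt(319126)/2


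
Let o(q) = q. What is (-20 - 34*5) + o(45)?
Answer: -145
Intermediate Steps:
(-20 - 34*5) + o(45) = (-20 - 34*5) + 45 = (-20 - 170) + 45 = -190 + 45 = -145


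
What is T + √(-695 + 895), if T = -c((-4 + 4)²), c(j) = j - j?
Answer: 10*√2 ≈ 14.142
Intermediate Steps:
c(j) = 0
T = 0 (T = -1*0 = 0)
T + √(-695 + 895) = 0 + √(-695 + 895) = 0 + √200 = 0 + 10*√2 = 10*√2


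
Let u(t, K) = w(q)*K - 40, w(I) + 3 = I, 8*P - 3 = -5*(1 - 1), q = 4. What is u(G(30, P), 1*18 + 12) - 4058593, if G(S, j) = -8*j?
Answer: -4058603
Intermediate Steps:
P = 3/8 (P = 3/8 + (-5*(1 - 1))/8 = 3/8 + (-5*0)/8 = 3/8 + (1/8)*0 = 3/8 + 0 = 3/8 ≈ 0.37500)
w(I) = -3 + I
u(t, K) = -40 + K (u(t, K) = (-3 + 4)*K - 40 = 1*K - 40 = K - 40 = -40 + K)
u(G(30, P), 1*18 + 12) - 4058593 = (-40 + (1*18 + 12)) - 4058593 = (-40 + (18 + 12)) - 4058593 = (-40 + 30) - 4058593 = -10 - 4058593 = -4058603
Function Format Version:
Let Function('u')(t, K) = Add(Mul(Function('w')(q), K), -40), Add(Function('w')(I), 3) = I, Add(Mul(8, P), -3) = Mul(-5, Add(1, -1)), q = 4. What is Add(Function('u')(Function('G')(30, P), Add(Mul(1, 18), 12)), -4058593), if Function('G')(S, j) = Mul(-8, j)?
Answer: -4058603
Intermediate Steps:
P = Rational(3, 8) (P = Add(Rational(3, 8), Mul(Rational(1, 8), Mul(-5, Add(1, -1)))) = Add(Rational(3, 8), Mul(Rational(1, 8), Mul(-5, 0))) = Add(Rational(3, 8), Mul(Rational(1, 8), 0)) = Add(Rational(3, 8), 0) = Rational(3, 8) ≈ 0.37500)
Function('w')(I) = Add(-3, I)
Function('u')(t, K) = Add(-40, K) (Function('u')(t, K) = Add(Mul(Add(-3, 4), K), -40) = Add(Mul(1, K), -40) = Add(K, -40) = Add(-40, K))
Add(Function('u')(Function('G')(30, P), Add(Mul(1, 18), 12)), -4058593) = Add(Add(-40, Add(Mul(1, 18), 12)), -4058593) = Add(Add(-40, Add(18, 12)), -4058593) = Add(Add(-40, 30), -4058593) = Add(-10, -4058593) = -4058603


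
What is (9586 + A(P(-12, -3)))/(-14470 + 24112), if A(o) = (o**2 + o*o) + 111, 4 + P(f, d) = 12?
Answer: 3275/3214 ≈ 1.0190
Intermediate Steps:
P(f, d) = 8 (P(f, d) = -4 + 12 = 8)
A(o) = 111 + 2*o**2 (A(o) = (o**2 + o**2) + 111 = 2*o**2 + 111 = 111 + 2*o**2)
(9586 + A(P(-12, -3)))/(-14470 + 24112) = (9586 + (111 + 2*8**2))/(-14470 + 24112) = (9586 + (111 + 2*64))/9642 = (9586 + (111 + 128))*(1/9642) = (9586 + 239)*(1/9642) = 9825*(1/9642) = 3275/3214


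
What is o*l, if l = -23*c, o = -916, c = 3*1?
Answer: 63204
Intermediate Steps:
c = 3
l = -69 (l = -23*3 = -69)
o*l = -916*(-69) = 63204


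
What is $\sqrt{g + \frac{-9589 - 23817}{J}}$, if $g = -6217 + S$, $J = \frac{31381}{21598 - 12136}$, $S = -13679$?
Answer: $\frac{6 i \sqrt{819779764783}}{31381} \approx 173.11 i$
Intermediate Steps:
$J = \frac{31381}{9462} \approx 3.3165$
$g = -19896$ ($g = -6217 - 13679 = -19896$)
$\sqrt{g + \frac{-9589 - 23817}{J}} = \sqrt{-19896 + \frac{-9589 - 23817}{\frac{31381}{9462}}} = \sqrt{-19896 + \left(-9589 - 23817\right) \frac{9462}{31381}} = \sqrt{-19896 - \frac{316087572}{31381}} = \sqrt{- \frac{940443948}{31381}} = \frac{6 i \sqrt{819779764783}}{31381}$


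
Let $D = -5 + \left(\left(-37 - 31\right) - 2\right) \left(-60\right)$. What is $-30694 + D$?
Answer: $-26499$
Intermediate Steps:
$D = 4195$ ($D = -5 + \left(-68 - 2\right) \left(-60\right) = -5 - -4200 = -5 + 4200 = 4195$)
$-30694 + D = -30694 + 4195 = -26499$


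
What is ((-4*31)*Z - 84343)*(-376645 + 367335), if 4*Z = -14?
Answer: 781192790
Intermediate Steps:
Z = -7/2 (Z = (¼)*(-14) = -7/2 ≈ -3.5000)
((-4*31)*Z - 84343)*(-376645 + 367335) = (-4*31*(-7/2) - 84343)*(-376645 + 367335) = (-124*(-7/2) - 84343)*(-9310) = (434 - 84343)*(-9310) = -83909*(-9310) = 781192790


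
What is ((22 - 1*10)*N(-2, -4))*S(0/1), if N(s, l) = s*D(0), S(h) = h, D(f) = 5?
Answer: 0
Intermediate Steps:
N(s, l) = 5*s (N(s, l) = s*5 = 5*s)
((22 - 1*10)*N(-2, -4))*S(0/1) = ((22 - 1*10)*(5*(-2)))*(0/1) = ((22 - 10)*(-10))*(0*1) = (12*(-10))*0 = -120*0 = 0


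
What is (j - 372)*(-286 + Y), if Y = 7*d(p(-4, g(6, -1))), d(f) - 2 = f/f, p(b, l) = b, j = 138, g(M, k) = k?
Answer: 62010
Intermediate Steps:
d(f) = 3 (d(f) = 2 + f/f = 2 + 1 = 3)
Y = 21 (Y = 7*3 = 21)
(j - 372)*(-286 + Y) = (138 - 372)*(-286 + 21) = -234*(-265) = 62010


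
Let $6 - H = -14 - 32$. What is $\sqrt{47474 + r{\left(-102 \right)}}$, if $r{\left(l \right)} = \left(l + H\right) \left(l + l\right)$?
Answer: $\sqrt{57674} \approx 240.15$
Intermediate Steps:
$H = 52$ ($H = 6 - \left(-14 - 32\right) = 6 - -46 = 6 + 46 = 52$)
$r{\left(l \right)} = 2 l \left(52 + l\right)$ ($r{\left(l \right)} = \left(l + 52\right) \left(l + l\right) = \left(52 + l\right) 2 l = 2 l \left(52 + l\right)$)
$\sqrt{47474 + r{\left(-102 \right)}} = \sqrt{47474 + 2 \left(-102\right) \left(52 - 102\right)} = \sqrt{47474 + 2 \left(-102\right) \left(-50\right)} = \sqrt{47474 + 10200} = \sqrt{57674}$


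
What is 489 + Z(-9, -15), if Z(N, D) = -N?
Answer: 498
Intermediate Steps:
489 + Z(-9, -15) = 489 - 1*(-9) = 489 + 9 = 498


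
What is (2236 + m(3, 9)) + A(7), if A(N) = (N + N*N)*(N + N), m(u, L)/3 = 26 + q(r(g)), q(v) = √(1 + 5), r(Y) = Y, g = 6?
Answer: 3098 + 3*√6 ≈ 3105.3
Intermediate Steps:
q(v) = √6
m(u, L) = 78 + 3*√6 (m(u, L) = 3*(26 + √6) = 78 + 3*√6)
A(N) = 2*N*(N + N²) (A(N) = (N + N²)*(2*N) = 2*N*(N + N²))
(2236 + m(3, 9)) + A(7) = (2236 + (78 + 3*√6)) + 2*7²*(1 + 7) = (2314 + 3*√6) + 2*49*8 = (2314 + 3*√6) + 784 = 3098 + 3*√6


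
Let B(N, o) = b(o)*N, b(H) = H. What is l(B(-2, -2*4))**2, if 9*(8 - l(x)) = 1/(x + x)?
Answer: 5303809/82944 ≈ 63.944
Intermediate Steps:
B(N, o) = N*o (B(N, o) = o*N = N*o)
l(x) = 8 - 1/(18*x) (l(x) = 8 - 1/(9*(x + x)) = 8 - 1/(2*x)/9 = 8 - 1/(18*x))
l(B(-2, -2*4))**2 = (8 - 1/(18*((-(-4)*4))))**2 = (8 - 1/(18*((-2*(-8)))))**2 = (8 - 1/18/16)**2 = (8 - 1/18*1/16)**2 = (8 - 1/288)**2 = (2303/288)**2 = 5303809/82944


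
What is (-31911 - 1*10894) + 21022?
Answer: -21783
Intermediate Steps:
(-31911 - 1*10894) + 21022 = (-31911 - 10894) + 21022 = -42805 + 21022 = -21783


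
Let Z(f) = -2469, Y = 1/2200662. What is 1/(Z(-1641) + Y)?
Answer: -2200662/5433434477 ≈ -0.00040502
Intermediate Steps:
Y = 1/2200662 ≈ 4.5441e-7
1/(Z(-1641) + Y) = 1/(-2469 + 1/2200662) = 1/(-5433434477/2200662) = -2200662/5433434477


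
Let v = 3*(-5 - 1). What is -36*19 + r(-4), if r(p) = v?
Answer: -702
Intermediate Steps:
v = -18 (v = 3*(-6) = -18)
r(p) = -18
-36*19 + r(-4) = -36*19 - 18 = -684 - 18 = -702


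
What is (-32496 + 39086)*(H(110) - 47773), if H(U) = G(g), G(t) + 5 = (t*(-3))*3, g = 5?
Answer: -315153570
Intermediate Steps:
G(t) = -5 - 9*t (G(t) = -5 + (t*(-3))*3 = -5 - 3*t*3 = -5 - 9*t)
H(U) = -50 (H(U) = -5 - 9*5 = -5 - 45 = -50)
(-32496 + 39086)*(H(110) - 47773) = (-32496 + 39086)*(-50 - 47773) = 6590*(-47823) = -315153570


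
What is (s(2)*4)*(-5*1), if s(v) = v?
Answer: -40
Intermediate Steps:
(s(2)*4)*(-5*1) = (2*4)*(-5*1) = 8*(-5) = -40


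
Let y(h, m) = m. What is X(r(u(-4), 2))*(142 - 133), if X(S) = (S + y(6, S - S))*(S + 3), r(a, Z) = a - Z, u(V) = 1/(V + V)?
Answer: -1071/64 ≈ -16.734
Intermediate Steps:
u(V) = 1/(2*V)
X(S) = S*(3 + S) (X(S) = (S + (S - S))*(S + 3) = (S + 0)*(3 + S) = S*(3 + S))
X(r(u(-4), 2))*(142 - 133) = (((1/2)/(-4) - 1*2)*(3 + ((1/2)/(-4) - 1*2)))*(142 - 133) = (((1/2)*(-1/4) - 2)*(3 + ((1/2)*(-1/4) - 2)))*9 = ((-1/8 - 2)*(3 + (-1/8 - 2)))*9 = -17*(3 - 17/8)/8*9 = -17/8*7/8*9 = -119/64*9 = -1071/64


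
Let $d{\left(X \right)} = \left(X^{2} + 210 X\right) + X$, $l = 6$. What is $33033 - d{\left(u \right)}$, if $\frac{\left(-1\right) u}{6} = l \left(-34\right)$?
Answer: $-1723407$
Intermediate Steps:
$u = 1224$ ($u = - 6 \cdot 6 \left(-34\right) = \left(-6\right) \left(-204\right) = 1224$)
$d{\left(X \right)} = X^{2} + 211 X$
$33033 - d{\left(u \right)} = 33033 - 1224 \left(211 + 1224\right) = 33033 - 1224 \cdot 1435 = 33033 - 1756440 = -1723407$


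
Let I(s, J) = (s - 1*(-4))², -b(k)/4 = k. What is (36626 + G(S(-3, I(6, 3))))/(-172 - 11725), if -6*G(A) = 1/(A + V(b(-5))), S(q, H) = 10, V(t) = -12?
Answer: -439513/142764 ≈ -3.0786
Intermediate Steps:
b(k) = -4*k
I(s, J) = (4 + s)² (I(s, J) = (s + 4)² = (4 + s)²)
G(A) = -1/(6*(-12 + A)) (G(A) = -1/(6*(A - 12)) = -1/(6*(-12 + A)))
(36626 + G(S(-3, I(6, 3))))/(-172 - 11725) = (36626 - 1/(-72 + 6*10))/(-172 - 11725) = (36626 - 1/(-72 + 60))/(-11897) = (36626 - 1/(-12))*(-1/11897) = (36626 - 1*(-1/12))*(-1/11897) = (36626 + 1/12)*(-1/11897) = (439513/12)*(-1/11897) = -439513/142764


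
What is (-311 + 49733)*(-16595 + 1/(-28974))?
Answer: -3960543424847/4829 ≈ -8.2016e+8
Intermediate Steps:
(-311 + 49733)*(-16595 + 1/(-28974)) = 49422*(-16595 - 1/28974) = 49422*(-480823531/28974) = -3960543424847/4829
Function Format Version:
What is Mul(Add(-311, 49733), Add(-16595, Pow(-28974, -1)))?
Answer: Rational(-3960543424847, 4829) ≈ -8.2016e+8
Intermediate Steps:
Mul(Add(-311, 49733), Add(-16595, Pow(-28974, -1))) = Mul(49422, Add(-16595, Rational(-1, 28974))) = Mul(49422, Rational(-480823531, 28974)) = Rational(-3960543424847, 4829)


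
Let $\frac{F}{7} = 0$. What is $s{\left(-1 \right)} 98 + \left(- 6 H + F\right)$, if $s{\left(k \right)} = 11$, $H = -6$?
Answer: $1114$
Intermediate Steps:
$F = 0$ ($F = 7 \cdot 0 = 0$)
$s{\left(-1 \right)} 98 + \left(- 6 H + F\right) = 11 \cdot 98 + \left(\left(-6\right) \left(-6\right) + 0\right) = 1078 + \left(36 + 0\right) = 1078 + 36 = 1114$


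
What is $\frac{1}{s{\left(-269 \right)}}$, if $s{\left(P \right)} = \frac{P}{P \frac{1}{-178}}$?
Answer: $- \frac{1}{178} \approx -0.005618$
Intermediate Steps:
$s{\left(P \right)} = -178$ ($s{\left(P \right)} = \frac{P}{P \left(- \frac{1}{178}\right)} = \frac{P}{\left(- \frac{1}{178}\right) P} = P \left(- \frac{178}{P}\right) = -178$)
$\frac{1}{s{\left(-269 \right)}} = \frac{1}{-178} = - \frac{1}{178}$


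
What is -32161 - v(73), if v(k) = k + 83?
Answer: -32317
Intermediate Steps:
v(k) = 83 + k
-32161 - v(73) = -32161 - (83 + 73) = -32161 - 1*156 = -32161 - 156 = -32317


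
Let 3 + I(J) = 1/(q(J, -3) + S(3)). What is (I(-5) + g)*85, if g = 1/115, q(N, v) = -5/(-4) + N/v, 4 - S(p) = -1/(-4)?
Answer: -22219/92 ≈ -241.51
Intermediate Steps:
S(p) = 15/4 (S(p) = 4 - (-1)/(-4) = 4 - (-1)*(-1)/4 = 4 - 1*1/4 = 4 - 1/4 = 15/4)
q(N, v) = 5/4 + N/v (q(N, v) = -5*(-1/4) + N/v = 5/4 + N/v)
g = 1/115 ≈ 0.0086956
I(J) = -3 + 1/(5 - J/3) (I(J) = -3 + 1/((5/4 + J/(-3)) + 15/4) = -3 + 1/((5/4 + J*(-1/3)) + 15/4) = -3 + 1/((5/4 - J/3) + 15/4) = -3 + 1/(5 - J/3))
(I(-5) + g)*85 = (3*(-14 - 5)/(15 - 1*(-5)) + 1/115)*85 = (3*(-19)/(15 + 5) + 1/115)*85 = (3*(-19)/20 + 1/115)*85 = (3*(1/20)*(-19) + 1/115)*85 = (-57/20 + 1/115)*85 = -1307/460*85 = -22219/92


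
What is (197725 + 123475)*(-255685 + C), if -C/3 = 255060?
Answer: -327901838000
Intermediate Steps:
C = -765180 (C = -3*255060 = -765180)
(197725 + 123475)*(-255685 + C) = (197725 + 123475)*(-255685 - 765180) = 321200*(-1020865) = -327901838000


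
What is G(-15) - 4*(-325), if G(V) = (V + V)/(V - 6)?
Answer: 9110/7 ≈ 1301.4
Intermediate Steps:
G(V) = 2*V/(-6 + V) (G(V) = (2*V)/(-6 + V) = 2*V/(-6 + V))
G(-15) - 4*(-325) = 2*(-15)/(-6 - 15) - 4*(-325) = 2*(-15)/(-21) + 1300 = 2*(-15)*(-1/21) + 1300 = 10/7 + 1300 = 9110/7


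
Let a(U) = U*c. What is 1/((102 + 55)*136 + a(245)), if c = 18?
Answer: 1/25762 ≈ 3.8817e-5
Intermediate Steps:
a(U) = 18*U (a(U) = U*18 = 18*U)
1/((102 + 55)*136 + a(245)) = 1/((102 + 55)*136 + 18*245) = 1/(157*136 + 4410) = 1/(21352 + 4410) = 1/25762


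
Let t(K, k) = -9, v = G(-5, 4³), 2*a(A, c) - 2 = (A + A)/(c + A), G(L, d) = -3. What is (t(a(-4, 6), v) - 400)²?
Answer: 167281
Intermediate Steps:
a(A, c) = 1 + A/(A + c) (a(A, c) = 1 + ((A + A)/(c + A))/2 = 1 + ((2*A)/(A + c))/2 = 1 + (2*A/(A + c))/2 = 1 + A/(A + c))
v = -3
(t(a(-4, 6), v) - 400)² = (-9 - 400)² = (-409)² = 167281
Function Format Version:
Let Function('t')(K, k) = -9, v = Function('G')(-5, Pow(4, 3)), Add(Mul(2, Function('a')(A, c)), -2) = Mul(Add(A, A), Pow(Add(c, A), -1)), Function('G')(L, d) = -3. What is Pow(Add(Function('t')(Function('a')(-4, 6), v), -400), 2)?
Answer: 167281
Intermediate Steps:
Function('a')(A, c) = Add(1, Mul(A, Pow(Add(A, c), -1))) (Function('a')(A, c) = Add(1, Mul(Rational(1, 2), Mul(Add(A, A), Pow(Add(c, A), -1)))) = Add(1, Mul(Rational(1, 2), Mul(Mul(2, A), Pow(Add(A, c), -1)))) = Add(1, Mul(Rational(1, 2), Mul(2, A, Pow(Add(A, c), -1)))) = Add(1, Mul(A, Pow(Add(A, c), -1))))
v = -3
Pow(Add(Function('t')(Function('a')(-4, 6), v), -400), 2) = Pow(Add(-9, -400), 2) = Pow(-409, 2) = 167281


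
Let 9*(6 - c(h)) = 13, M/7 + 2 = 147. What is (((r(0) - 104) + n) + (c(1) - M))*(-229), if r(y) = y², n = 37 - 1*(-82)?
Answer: 2051611/9 ≈ 2.2796e+5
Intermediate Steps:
M = 1015 (M = -14 + 7*147 = -14 + 1029 = 1015)
c(h) = 41/9 (c(h) = 6 - ⅑*13 = 6 - 13/9 = 41/9)
n = 119 (n = 37 + 82 = 119)
(((r(0) - 104) + n) + (c(1) - M))*(-229) = (((0² - 104) + 119) + (41/9 - 1*1015))*(-229) = (((0 - 104) + 119) + (41/9 - 1015))*(-229) = ((-104 + 119) - 9094/9)*(-229) = (15 - 9094/9)*(-229) = -8959/9*(-229) = 2051611/9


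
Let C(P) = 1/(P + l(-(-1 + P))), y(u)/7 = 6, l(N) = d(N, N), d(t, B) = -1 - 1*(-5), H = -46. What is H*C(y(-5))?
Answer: -1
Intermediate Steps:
d(t, B) = 4 (d(t, B) = -1 + 5 = 4)
l(N) = 4
y(u) = 42 (y(u) = 7*6 = 42)
C(P) = 1/(4 + P) (C(P) = 1/(P + 4) = 1/(4 + P))
H*C(y(-5)) = -46/(4 + 42) = -46/46 = -46*1/46 = -1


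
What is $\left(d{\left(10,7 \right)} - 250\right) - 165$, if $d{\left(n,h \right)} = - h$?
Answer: $-422$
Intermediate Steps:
$\left(d{\left(10,7 \right)} - 250\right) - 165 = \left(\left(-1\right) 7 - 250\right) - 165 = \left(-7 - 250\right) - 165 = -257 - 165 = -422$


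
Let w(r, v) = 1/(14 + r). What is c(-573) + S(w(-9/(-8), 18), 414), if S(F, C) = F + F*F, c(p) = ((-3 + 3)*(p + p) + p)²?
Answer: 4807065921/14641 ≈ 3.2833e+5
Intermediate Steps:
c(p) = p² (c(p) = (0*(2*p) + p)² = (0 + p)² = p²)
S(F, C) = F + F²
c(-573) + S(w(-9/(-8), 18), 414) = (-573)² + (1 + 1/(14 - 9/(-8)))/(14 - 9/(-8)) = 328329 + (1 + 1/(14 - 9*(-⅛)))/(14 - 9*(-⅛)) = 328329 + (1 + 1/(14 + 9/8))/(14 + 9/8) = 328329 + (1 + 1/(121/8))/(121/8) = 328329 + 8*(1 + 8/121)/121 = 328329 + (8/121)*(129/121) = 328329 + 1032/14641 = 4807065921/14641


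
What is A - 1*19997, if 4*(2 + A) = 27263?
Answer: -52733/4 ≈ -13183.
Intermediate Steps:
A = 27255/4 (A = -2 + (¼)*27263 = -2 + 27263/4 = 27255/4 ≈ 6813.8)
A - 1*19997 = 27255/4 - 1*19997 = 27255/4 - 19997 = -52733/4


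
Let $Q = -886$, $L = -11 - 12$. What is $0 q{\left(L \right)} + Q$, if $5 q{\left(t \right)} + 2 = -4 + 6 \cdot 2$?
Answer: $-886$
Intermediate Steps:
$L = -23$ ($L = -11 - 12 = -23$)
$q{\left(t \right)} = \frac{6}{5}$ ($q{\left(t \right)} = - \frac{2}{5} + \frac{-4 + 6 \cdot 2}{5} = - \frac{2}{5} + \frac{-4 + 12}{5} = - \frac{2}{5} + \frac{1}{5} \cdot 8 = - \frac{2}{5} + \frac{8}{5} = \frac{6}{5}$)
$0 q{\left(L \right)} + Q = 0 \cdot \frac{6}{5} - 886 = 0 - 886 = -886$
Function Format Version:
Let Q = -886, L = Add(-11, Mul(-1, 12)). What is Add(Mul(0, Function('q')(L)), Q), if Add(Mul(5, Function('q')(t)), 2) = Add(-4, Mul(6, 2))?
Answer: -886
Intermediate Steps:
L = -23 (L = Add(-11, -12) = -23)
Function('q')(t) = Rational(6, 5) (Function('q')(t) = Add(Rational(-2, 5), Mul(Rational(1, 5), Add(-4, Mul(6, 2)))) = Add(Rational(-2, 5), Mul(Rational(1, 5), Add(-4, 12))) = Add(Rational(-2, 5), Mul(Rational(1, 5), 8)) = Add(Rational(-2, 5), Rational(8, 5)) = Rational(6, 5))
Add(Mul(0, Function('q')(L)), Q) = Add(Mul(0, Rational(6, 5)), -886) = Add(0, -886) = -886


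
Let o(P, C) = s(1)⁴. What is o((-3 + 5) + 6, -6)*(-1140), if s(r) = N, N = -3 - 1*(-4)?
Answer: -1140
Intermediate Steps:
N = 1 (N = -3 + 4 = 1)
s(r) = 1
o(P, C) = 1 (o(P, C) = 1⁴ = 1)
o((-3 + 5) + 6, -6)*(-1140) = 1*(-1140) = -1140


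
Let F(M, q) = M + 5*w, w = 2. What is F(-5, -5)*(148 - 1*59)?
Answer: 445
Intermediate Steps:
F(M, q) = 10 + M (F(M, q) = M + 5*2 = M + 10 = 10 + M)
F(-5, -5)*(148 - 1*59) = (10 - 5)*(148 - 1*59) = 5*(148 - 59) = 5*89 = 445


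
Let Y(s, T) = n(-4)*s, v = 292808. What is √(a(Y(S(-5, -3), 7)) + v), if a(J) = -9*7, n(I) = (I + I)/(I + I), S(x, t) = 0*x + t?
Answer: √292745 ≈ 541.06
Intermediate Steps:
S(x, t) = t (S(x, t) = 0 + t = t)
n(I) = 1 (n(I) = (2*I)/((2*I)) = (2*I)*(1/(2*I)) = 1)
Y(s, T) = s (Y(s, T) = 1*s = s)
a(J) = -63
√(a(Y(S(-5, -3), 7)) + v) = √(-63 + 292808) = √292745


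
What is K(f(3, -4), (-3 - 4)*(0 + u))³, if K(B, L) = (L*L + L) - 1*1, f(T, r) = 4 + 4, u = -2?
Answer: 9129329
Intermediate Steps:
f(T, r) = 8
K(B, L) = -1 + L + L² (K(B, L) = (L² + L) - 1 = (L + L²) - 1 = -1 + L + L²)
K(f(3, -4), (-3 - 4)*(0 + u))³ = (-1 + (-3 - 4)*(0 - 2) + ((-3 - 4)*(0 - 2))²)³ = (-1 - 7*(-2) + (-7*(-2))²)³ = (-1 + 14 + 14²)³ = (-1 + 14 + 196)³ = 209³ = 9129329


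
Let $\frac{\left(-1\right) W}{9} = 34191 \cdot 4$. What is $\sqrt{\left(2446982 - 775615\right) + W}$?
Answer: $\sqrt{440491} \approx 663.7$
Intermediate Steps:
$W = -1230876$ ($W = - 9 \cdot 34191 \cdot 4 = \left(-9\right) 136764 = -1230876$)
$\sqrt{\left(2446982 - 775615\right) + W} = \sqrt{\left(2446982 - 775615\right) - 1230876} = \sqrt{1671367 - 1230876} = \sqrt{440491}$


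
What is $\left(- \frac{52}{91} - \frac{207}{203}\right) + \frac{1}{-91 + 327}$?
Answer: $- \frac{76025}{47908} \approx -1.5869$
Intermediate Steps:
$\left(- \frac{52}{91} - \frac{207}{203}\right) + \frac{1}{-91 + 327} = \left(\left(-52\right) \frac{1}{91} - \frac{207}{203}\right) + \frac{1}{236} = \left(- \frac{4}{7} - \frac{207}{203}\right) + \frac{1}{236} = - \frac{323}{203} + \frac{1}{236} = - \frac{76025}{47908}$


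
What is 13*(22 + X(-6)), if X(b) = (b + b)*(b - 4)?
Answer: 1846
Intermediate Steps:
X(b) = 2*b*(-4 + b) (X(b) = (2*b)*(-4 + b) = 2*b*(-4 + b))
13*(22 + X(-6)) = 13*(22 + 2*(-6)*(-4 - 6)) = 13*(22 + 2*(-6)*(-10)) = 13*(22 + 120) = 13*142 = 1846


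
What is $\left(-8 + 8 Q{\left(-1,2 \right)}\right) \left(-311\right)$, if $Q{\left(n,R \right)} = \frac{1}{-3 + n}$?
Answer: $3110$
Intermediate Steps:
$\left(-8 + 8 Q{\left(-1,2 \right)}\right) \left(-311\right) = \left(-8 + \frac{8}{-3 - 1}\right) \left(-311\right) = \left(-8 + \frac{8}{-4}\right) \left(-311\right) = \left(-8 + 8 \left(- \frac{1}{4}\right)\right) \left(-311\right) = \left(-8 - 2\right) \left(-311\right) = \left(-10\right) \left(-311\right) = 3110$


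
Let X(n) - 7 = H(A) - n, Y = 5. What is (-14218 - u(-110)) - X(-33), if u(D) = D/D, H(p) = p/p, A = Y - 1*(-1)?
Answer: -14260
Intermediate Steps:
A = 6 (A = 5 - 1*(-1) = 5 + 1 = 6)
H(p) = 1
X(n) = 8 - n (X(n) = 7 + (1 - n) = 8 - n)
u(D) = 1
(-14218 - u(-110)) - X(-33) = (-14218 - 1*1) - (8 - 1*(-33)) = (-14218 - 1) - (8 + 33) = -14219 - 1*41 = -14219 - 41 = -14260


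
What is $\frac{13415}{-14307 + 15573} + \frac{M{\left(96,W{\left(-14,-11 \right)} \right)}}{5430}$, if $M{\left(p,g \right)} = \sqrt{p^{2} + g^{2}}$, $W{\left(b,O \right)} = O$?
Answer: $\frac{13415}{1266} + \frac{\sqrt{9337}}{5430} \approx 10.614$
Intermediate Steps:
$M{\left(p,g \right)} = \sqrt{g^{2} + p^{2}}$
$\frac{13415}{-14307 + 15573} + \frac{M{\left(96,W{\left(-14,-11 \right)} \right)}}{5430} = \frac{13415}{-14307 + 15573} + \frac{\sqrt{\left(-11\right)^{2} + 96^{2}}}{5430} = \frac{13415}{1266} + \sqrt{121 + 9216} \cdot \frac{1}{5430} = 13415 \cdot \frac{1}{1266} + \sqrt{9337} \cdot \frac{1}{5430} = \frac{13415}{1266} + \frac{\sqrt{9337}}{5430}$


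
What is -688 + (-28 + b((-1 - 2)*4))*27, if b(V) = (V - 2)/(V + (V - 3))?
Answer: -1430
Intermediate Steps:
b(V) = (-2 + V)/(-3 + 2*V) (b(V) = (-2 + V)/(V + (-3 + V)) = (-2 + V)/(-3 + 2*V))
-688 + (-28 + b((-1 - 2)*4))*27 = -688 + (-28 + (-2 + (-1 - 2)*4)/(-3 + 2*((-1 - 2)*4)))*27 = -688 + (-28 + (-2 - 3*4)/(-3 + 2*(-3*4)))*27 = -688 + (-28 + (-2 - 12)/(-3 + 2*(-12)))*27 = -688 + (-28 - 14/(-3 - 24))*27 = -688 + (-28 - 14/(-27))*27 = -688 + (-28 - 1/27*(-14))*27 = -688 + (-28 + 14/27)*27 = -688 - 742/27*27 = -688 - 742 = -1430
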